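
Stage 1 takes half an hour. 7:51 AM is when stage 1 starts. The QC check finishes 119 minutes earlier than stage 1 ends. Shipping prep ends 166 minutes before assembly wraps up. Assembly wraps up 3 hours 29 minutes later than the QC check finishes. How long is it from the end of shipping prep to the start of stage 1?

46 minutes

Stage 1 ends at 7:51 AM + 30 min = 8:21 AM.
The QC check ends at 8:21 AM − 119 min = 6:22 AM.
Assembly ends at 6:22 AM + 209 min = 9:51 AM.
Shipping prep ends at 9:51 AM − 166 min = 7:05 AM.
From 7:05 AM to 7:51 AM is 46 minutes.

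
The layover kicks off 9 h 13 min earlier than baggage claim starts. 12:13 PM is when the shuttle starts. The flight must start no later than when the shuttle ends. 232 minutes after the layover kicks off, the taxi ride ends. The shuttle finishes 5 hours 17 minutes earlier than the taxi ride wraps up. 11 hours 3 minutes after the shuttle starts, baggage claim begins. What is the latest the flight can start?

12:38 PM

Baggage claim starts at 12:13 PM + 663 min = 11:16 PM.
The layover starts at 11:16 PM − 553 min = 2:03 PM.
The taxi ride ends at 2:03 PM + 232 min = 5:55 PM.
The shuttle ends at 5:55 PM − 317 min = 12:38 PM.
The flight is bounded by the shuttle, so the latest it can start is 12:38 PM.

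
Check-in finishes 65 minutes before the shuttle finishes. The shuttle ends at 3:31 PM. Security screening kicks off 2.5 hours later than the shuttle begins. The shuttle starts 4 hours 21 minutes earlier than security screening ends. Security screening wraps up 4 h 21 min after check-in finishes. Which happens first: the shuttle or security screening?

Check-in ends at 3:31 PM − 65 min = 2:26 PM.
Security screening ends at 2:26 PM + 261 min = 6:47 PM.
The shuttle starts at 6:47 PM − 261 min = 2:26 PM.
Security screening starts at 2:26 PM + 150 min = 4:56 PM.
The shuttle starts at 2:26 PM and security screening starts at 4:56 PM, so the shuttle is first.

the shuttle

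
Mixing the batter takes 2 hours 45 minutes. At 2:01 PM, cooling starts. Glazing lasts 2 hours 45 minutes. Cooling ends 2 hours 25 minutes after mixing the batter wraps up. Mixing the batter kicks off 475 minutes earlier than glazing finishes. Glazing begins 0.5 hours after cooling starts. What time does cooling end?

2:31 PM

Glazing starts at 2:01 PM + 30 min = 2:31 PM.
Glazing ends at 2:31 PM + 165 min = 5:16 PM.
Mixing the batter starts at 5:16 PM − 475 min = 9:21 AM.
Mixing the batter ends at 9:21 AM + 165 min = 12:06 PM.
Cooling ends at 12:06 PM + 145 min = 2:31 PM.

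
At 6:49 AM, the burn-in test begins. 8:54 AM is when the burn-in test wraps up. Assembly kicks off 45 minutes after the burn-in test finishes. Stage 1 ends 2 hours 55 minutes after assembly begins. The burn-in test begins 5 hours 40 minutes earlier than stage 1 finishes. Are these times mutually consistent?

Assembly starts at 8:54 AM + 45 min = 9:39 AM.
Stage 1 ends at 9:39 AM + 175 min = 12:34 PM.
The burn-in test starts at 12:34 PM − 340 min = 6:54 AM.
But the burn-in test is also said to start at 6:49 AM — a 5-minute conflict.

No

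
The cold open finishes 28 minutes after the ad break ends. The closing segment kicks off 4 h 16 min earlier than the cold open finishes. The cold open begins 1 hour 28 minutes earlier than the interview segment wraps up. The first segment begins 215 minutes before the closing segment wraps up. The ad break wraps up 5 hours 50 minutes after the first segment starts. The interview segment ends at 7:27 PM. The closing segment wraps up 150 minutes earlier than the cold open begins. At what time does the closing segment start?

1:56 PM

The cold open starts at 7:27 PM − 88 min = 5:59 PM.
The closing segment ends at 5:59 PM − 150 min = 3:29 PM.
The first segment starts at 3:29 PM − 215 min = 11:54 AM.
The ad break ends at 11:54 AM + 350 min = 5:44 PM.
The cold open ends at 5:44 PM + 28 min = 6:12 PM.
The closing segment starts at 6:12 PM − 256 min = 1:56 PM.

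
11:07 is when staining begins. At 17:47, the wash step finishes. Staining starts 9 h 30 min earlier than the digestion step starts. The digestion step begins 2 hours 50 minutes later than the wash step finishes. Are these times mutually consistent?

The digestion step starts at 17:47 + 170 min = 20:37.
Staining starts at 20:37 − 570 min = 11:07.
That matches the stated 11:07, so the schedule is consistent.

Yes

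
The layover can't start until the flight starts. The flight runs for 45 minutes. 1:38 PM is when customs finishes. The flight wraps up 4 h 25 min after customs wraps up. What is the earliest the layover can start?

5:18 PM

The flight ends at 1:38 PM + 265 min = 6:03 PM.
The flight starts at 6:03 PM − 45 min = 5:18 PM.
The layover is bounded by the flight, so the earliest it can start is 5:18 PM.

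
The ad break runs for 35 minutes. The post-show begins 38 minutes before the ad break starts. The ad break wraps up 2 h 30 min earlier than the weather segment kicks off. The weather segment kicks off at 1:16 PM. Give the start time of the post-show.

9:33 AM

The ad break ends at 1:16 PM − 150 min = 10:46 AM.
The ad break starts at 10:46 AM − 35 min = 10:11 AM.
The post-show starts at 10:11 AM − 38 min = 9:33 AM.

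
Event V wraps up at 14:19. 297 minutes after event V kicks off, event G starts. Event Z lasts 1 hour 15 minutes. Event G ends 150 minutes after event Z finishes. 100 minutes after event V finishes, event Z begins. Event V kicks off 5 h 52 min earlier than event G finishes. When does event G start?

Event Z starts at 14:19 + 100 min = 15:59.
Event Z ends at 15:59 + 75 min = 17:14.
Event G ends at 17:14 + 150 min = 19:44.
Event V starts at 19:44 − 352 min = 13:52.
Event G starts at 13:52 + 297 min = 18:49.

18:49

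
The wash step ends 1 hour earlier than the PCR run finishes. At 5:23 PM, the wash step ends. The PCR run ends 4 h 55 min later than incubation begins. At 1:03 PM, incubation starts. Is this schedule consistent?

No

The PCR run ends at 1:03 PM + 295 min = 5:58 PM.
The wash step ends at 5:58 PM − 60 min = 4:58 PM.
But the wash step is also said to end at 5:23 PM — a 25-minute conflict.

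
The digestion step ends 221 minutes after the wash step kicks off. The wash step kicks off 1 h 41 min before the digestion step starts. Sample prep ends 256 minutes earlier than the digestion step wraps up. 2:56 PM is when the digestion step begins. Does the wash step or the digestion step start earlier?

The wash step starts at 2:56 PM − 101 min = 1:15 PM.
The wash step starts at 1:15 PM and the digestion step starts at 2:56 PM, so the wash step is first.

the wash step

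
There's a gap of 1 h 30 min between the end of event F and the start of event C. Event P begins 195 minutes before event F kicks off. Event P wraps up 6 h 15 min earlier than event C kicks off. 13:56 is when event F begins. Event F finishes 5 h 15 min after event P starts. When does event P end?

11:11

Event P starts at 13:56 − 195 min = 10:41.
Event F ends at 10:41 + 315 min = 15:56.
Event C starts at 15:56 + 90 min = 17:26.
Event P ends at 17:26 − 375 min = 11:11.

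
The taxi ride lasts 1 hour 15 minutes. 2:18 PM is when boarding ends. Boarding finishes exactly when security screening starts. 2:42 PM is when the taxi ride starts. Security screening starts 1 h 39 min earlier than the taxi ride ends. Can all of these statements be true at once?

The taxi ride ends at 2:42 PM + 75 min = 3:57 PM.
Security screening starts at 3:57 PM − 99 min = 2:18 PM.
So boarding ends at 2:18 PM.
That matches the stated 2:18 PM, so the schedule is consistent.

Yes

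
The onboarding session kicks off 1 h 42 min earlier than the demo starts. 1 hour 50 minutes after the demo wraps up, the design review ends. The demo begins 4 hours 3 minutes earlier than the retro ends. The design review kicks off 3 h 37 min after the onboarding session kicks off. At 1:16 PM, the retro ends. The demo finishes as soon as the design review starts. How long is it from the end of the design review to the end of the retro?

The demo starts at 1:16 PM − 243 min = 9:13 AM.
The onboarding session starts at 9:13 AM − 102 min = 7:31 AM.
The design review starts at 7:31 AM + 217 min = 11:08 AM.
So the demo ends at 11:08 AM.
The design review ends at 11:08 AM + 110 min = 12:58 PM.
From 12:58 PM to 1:16 PM is 18 minutes.

18 minutes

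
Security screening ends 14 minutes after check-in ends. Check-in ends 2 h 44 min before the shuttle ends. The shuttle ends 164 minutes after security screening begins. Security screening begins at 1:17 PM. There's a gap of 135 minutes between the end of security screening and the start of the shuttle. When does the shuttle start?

3:46 PM

The shuttle ends at 1:17 PM + 164 min = 4:01 PM.
Check-in ends at 4:01 PM − 164 min = 1:17 PM.
Security screening ends at 1:17 PM + 14 min = 1:31 PM.
The shuttle starts at 1:31 PM + 135 min = 3:46 PM.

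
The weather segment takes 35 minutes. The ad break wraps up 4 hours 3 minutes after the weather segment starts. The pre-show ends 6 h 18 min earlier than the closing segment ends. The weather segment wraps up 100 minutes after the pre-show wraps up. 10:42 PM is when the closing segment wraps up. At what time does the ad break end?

The pre-show ends at 10:42 PM − 378 min = 4:24 PM.
The weather segment ends at 4:24 PM + 100 min = 6:04 PM.
The weather segment starts at 6:04 PM − 35 min = 5:29 PM.
The ad break ends at 5:29 PM + 243 min = 9:32 PM.

9:32 PM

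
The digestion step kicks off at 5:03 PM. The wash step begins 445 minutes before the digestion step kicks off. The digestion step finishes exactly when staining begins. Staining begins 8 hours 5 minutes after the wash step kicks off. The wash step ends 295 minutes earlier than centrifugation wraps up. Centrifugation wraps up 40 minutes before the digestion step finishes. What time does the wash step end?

The wash step starts at 5:03 PM − 445 min = 9:38 AM.
Staining starts at 9:38 AM + 485 min = 5:43 PM.
So the digestion step ends at 5:43 PM.
Centrifugation ends at 5:43 PM − 40 min = 5:03 PM.
The wash step ends at 5:03 PM − 295 min = 12:08 PM.

12:08 PM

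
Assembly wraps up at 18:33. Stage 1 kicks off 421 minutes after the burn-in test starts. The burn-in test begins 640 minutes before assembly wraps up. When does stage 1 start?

The burn-in test starts at 18:33 − 640 min = 07:53.
Stage 1 starts at 07:53 + 421 min = 14:54.

14:54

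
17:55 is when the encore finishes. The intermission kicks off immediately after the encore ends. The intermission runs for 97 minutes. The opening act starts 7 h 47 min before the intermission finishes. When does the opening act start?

The intermission starts at 17:55.
The intermission ends at 17:55 + 97 min = 19:32.
The opening act starts at 19:32 − 467 min = 11:45.

11:45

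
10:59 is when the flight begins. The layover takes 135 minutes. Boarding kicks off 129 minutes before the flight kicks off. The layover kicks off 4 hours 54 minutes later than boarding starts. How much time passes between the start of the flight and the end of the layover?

300 minutes

Boarding starts at 10:59 − 129 min = 08:50.
The layover starts at 08:50 + 294 min = 13:44.
The layover ends at 13:44 + 135 min = 15:59.
From 10:59 to 15:59 is 300 minutes.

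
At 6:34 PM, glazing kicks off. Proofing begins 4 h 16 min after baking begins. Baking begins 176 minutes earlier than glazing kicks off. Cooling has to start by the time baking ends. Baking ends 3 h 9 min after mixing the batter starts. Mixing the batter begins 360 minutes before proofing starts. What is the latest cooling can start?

Baking starts at 6:34 PM − 176 min = 3:38 PM.
Proofing starts at 3:38 PM + 256 min = 7:54 PM.
Mixing the batter starts at 7:54 PM − 360 min = 1:54 PM.
Baking ends at 1:54 PM + 189 min = 5:03 PM.
Cooling is bounded by baking, so the latest it can start is 5:03 PM.

5:03 PM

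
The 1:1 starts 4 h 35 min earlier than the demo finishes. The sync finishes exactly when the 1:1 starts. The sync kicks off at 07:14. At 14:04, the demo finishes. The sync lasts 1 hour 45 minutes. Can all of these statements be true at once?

No

The 1:1 starts at 14:04 − 275 min = 09:29.
So the sync ends at 09:29.
The sync starts at 09:29 − 105 min = 07:44.
But the sync is also said to start at 07:14 — a 30-minute conflict.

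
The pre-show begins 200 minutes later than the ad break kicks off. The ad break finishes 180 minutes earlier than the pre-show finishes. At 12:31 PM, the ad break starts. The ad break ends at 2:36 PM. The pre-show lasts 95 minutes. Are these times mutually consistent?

No

The pre-show starts at 12:31 PM + 200 min = 3:51 PM.
The pre-show ends at 3:51 PM + 95 min = 5:26 PM.
The ad break ends at 5:26 PM − 180 min = 2:26 PM.
But the ad break is also said to end at 2:36 PM — a 10-minute conflict.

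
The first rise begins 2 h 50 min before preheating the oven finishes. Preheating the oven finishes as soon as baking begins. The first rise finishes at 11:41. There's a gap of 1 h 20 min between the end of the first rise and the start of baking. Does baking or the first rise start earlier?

Baking starts at 11:41 + 80 min = 13:01.
So preheating the oven ends at 13:01.
The first rise starts at 13:01 − 170 min = 10:11.
Baking starts at 13:01 and the first rise starts at 10:11, so the first rise is first.

the first rise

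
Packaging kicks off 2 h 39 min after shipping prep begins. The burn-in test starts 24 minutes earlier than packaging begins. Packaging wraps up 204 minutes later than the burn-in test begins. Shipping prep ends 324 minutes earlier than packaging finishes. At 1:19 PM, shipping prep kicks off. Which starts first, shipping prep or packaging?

Packaging starts at 1:19 PM + 159 min = 3:58 PM.
Shipping prep starts at 1:19 PM and packaging starts at 3:58 PM, so shipping prep is first.

shipping prep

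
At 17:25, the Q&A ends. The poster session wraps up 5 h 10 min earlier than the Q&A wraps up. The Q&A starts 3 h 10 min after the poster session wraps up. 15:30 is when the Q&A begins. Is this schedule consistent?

No

The poster session ends at 17:25 − 310 min = 12:15.
The Q&A starts at 12:15 + 190 min = 15:25.
But the Q&A is also said to start at 15:30 — a 5-minute conflict.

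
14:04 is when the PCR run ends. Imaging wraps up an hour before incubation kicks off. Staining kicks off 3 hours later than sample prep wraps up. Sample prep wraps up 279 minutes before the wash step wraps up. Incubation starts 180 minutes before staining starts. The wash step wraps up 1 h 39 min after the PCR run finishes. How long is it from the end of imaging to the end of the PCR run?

The wash step ends at 14:04 + 99 min = 15:43.
Sample prep ends at 15:43 − 279 min = 11:04.
Staining starts at 11:04 + 180 min = 14:04.
Incubation starts at 14:04 − 180 min = 11:04.
Imaging ends at 11:04 − 60 min = 10:04.
From 10:04 to 14:04 is 240 minutes.

240 minutes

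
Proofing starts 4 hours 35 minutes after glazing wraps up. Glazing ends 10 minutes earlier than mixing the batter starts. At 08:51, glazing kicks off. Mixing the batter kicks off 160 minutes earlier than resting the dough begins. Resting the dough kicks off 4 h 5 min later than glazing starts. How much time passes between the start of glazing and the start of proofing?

Resting the dough starts at 08:51 + 245 min = 12:56.
Mixing the batter starts at 12:56 − 160 min = 10:16.
Glazing ends at 10:16 − 10 min = 10:06.
Proofing starts at 10:06 + 275 min = 14:41.
From 08:51 to 14:41 is 350 minutes.

350 minutes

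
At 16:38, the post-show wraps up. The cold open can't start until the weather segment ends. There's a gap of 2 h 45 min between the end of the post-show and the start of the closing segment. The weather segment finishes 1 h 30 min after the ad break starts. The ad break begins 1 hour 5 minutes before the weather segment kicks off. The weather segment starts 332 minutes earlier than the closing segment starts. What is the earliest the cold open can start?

The closing segment starts at 16:38 + 165 min = 19:23.
The weather segment starts at 19:23 − 332 min = 13:51.
The ad break starts at 13:51 − 65 min = 12:46.
The weather segment ends at 12:46 + 90 min = 14:16.
The cold open is bounded by the weather segment, so the earliest it can start is 14:16.

14:16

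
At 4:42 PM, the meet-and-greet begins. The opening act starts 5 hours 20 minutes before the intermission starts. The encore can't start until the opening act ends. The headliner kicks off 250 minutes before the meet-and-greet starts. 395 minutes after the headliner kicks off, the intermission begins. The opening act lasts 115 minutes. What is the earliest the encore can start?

The headliner starts at 4:42 PM − 250 min = 12:32 PM.
The intermission starts at 12:32 PM + 395 min = 7:07 PM.
The opening act starts at 7:07 PM − 320 min = 1:47 PM.
The opening act ends at 1:47 PM + 115 min = 3:42 PM.
The encore is bounded by the opening act, so the earliest it can start is 3:42 PM.

3:42 PM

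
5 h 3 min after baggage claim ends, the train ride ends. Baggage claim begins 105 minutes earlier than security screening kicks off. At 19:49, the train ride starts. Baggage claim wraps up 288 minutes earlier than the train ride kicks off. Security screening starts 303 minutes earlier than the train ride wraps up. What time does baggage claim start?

Baggage claim ends at 19:49 − 288 min = 15:01.
The train ride ends at 15:01 + 303 min = 20:04.
Security screening starts at 20:04 − 303 min = 15:01.
Baggage claim starts at 15:01 − 105 min = 13:16.

13:16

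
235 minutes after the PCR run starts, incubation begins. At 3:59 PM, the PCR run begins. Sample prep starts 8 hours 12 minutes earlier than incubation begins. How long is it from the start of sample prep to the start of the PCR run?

4 hours 17 minutes

Incubation starts at 3:59 PM + 235 min = 7:54 PM.
Sample prep starts at 7:54 PM − 492 min = 11:42 AM.
From 11:42 AM to 3:59 PM is 4 hours 17 minutes.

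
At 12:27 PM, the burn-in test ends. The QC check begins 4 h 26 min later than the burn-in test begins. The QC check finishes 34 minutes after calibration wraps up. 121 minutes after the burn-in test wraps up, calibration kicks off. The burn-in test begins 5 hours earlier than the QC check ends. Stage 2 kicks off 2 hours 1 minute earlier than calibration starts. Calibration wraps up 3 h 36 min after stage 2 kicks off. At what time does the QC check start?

4:03 PM

Calibration starts at 12:27 PM + 121 min = 2:28 PM.
Stage 2 starts at 2:28 PM − 121 min = 12:27 PM.
Calibration ends at 12:27 PM + 216 min = 4:03 PM.
The QC check ends at 4:03 PM + 34 min = 4:37 PM.
The burn-in test starts at 4:37 PM − 300 min = 11:37 AM.
The QC check starts at 11:37 AM + 266 min = 4:03 PM.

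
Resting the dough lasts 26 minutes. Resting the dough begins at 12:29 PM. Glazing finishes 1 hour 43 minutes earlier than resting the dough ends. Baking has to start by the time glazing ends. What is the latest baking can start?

11:12 AM

Resting the dough ends at 12:29 PM + 26 min = 12:55 PM.
Glazing ends at 12:55 PM − 103 min = 11:12 AM.
Baking is bounded by glazing, so the latest it can start is 11:12 AM.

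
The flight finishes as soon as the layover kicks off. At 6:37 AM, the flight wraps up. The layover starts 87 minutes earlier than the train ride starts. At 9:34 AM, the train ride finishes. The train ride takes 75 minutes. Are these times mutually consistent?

The train ride starts at 9:34 AM − 75 min = 8:19 AM.
The layover starts at 8:19 AM − 87 min = 6:52 AM.
So the flight ends at 6:52 AM.
But the flight is also said to end at 6:37 AM — a 15-minute conflict.

No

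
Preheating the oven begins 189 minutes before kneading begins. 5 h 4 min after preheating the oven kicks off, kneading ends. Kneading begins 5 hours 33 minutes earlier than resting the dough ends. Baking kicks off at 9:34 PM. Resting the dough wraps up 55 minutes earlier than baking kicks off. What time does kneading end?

5:01 PM

Resting the dough ends at 9:34 PM − 55 min = 8:39 PM.
Kneading starts at 8:39 PM − 333 min = 3:06 PM.
Preheating the oven starts at 3:06 PM − 189 min = 11:57 AM.
Kneading ends at 11:57 AM + 304 min = 5:01 PM.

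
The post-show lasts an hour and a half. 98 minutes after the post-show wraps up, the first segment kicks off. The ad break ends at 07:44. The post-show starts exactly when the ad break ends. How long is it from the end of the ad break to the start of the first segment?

The post-show starts at 07:44.
The post-show ends at 07:44 + 90 min = 09:14.
The first segment starts at 09:14 + 98 min = 10:52.
From 07:44 to 10:52 is 3 h 8 min.

3 h 8 min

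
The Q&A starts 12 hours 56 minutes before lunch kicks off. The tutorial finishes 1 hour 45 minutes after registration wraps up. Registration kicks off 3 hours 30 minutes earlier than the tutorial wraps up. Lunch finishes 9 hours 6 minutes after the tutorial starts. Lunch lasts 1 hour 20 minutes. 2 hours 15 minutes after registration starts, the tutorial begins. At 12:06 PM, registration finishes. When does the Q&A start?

The tutorial ends at 12:06 PM + 105 min = 1:51 PM.
Registration starts at 1:51 PM − 210 min = 10:21 AM.
The tutorial starts at 10:21 AM + 135 min = 12:36 PM.
Lunch ends at 12:36 PM + 546 min = 9:42 PM.
Lunch starts at 9:42 PM − 80 min = 8:22 PM.
The Q&A starts at 8:22 PM − 776 min = 7:26 AM.

7:26 AM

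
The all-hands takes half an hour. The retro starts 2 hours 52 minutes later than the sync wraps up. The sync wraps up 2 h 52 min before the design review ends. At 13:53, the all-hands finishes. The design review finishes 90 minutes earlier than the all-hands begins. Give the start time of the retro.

The all-hands starts at 13:53 − 30 min = 13:23.
The design review ends at 13:23 − 90 min = 11:53.
The sync ends at 11:53 − 172 min = 09:01.
The retro starts at 09:01 + 172 min = 11:53.

11:53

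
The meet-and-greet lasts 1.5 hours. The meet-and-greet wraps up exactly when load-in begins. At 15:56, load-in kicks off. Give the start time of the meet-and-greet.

The meet-and-greet ends at 15:56.
The meet-and-greet starts at 15:56 − 90 min = 14:26.

14:26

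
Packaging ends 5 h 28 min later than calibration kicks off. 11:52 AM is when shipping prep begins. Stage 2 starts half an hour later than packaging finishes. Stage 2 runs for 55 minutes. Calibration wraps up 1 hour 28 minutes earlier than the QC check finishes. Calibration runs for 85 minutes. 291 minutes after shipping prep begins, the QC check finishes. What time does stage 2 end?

8:43 PM

The QC check ends at 11:52 AM + 291 min = 4:43 PM.
Calibration ends at 4:43 PM − 88 min = 3:15 PM.
Calibration starts at 3:15 PM − 85 min = 1:50 PM.
Packaging ends at 1:50 PM + 328 min = 7:18 PM.
Stage 2 starts at 7:18 PM + 30 min = 7:48 PM.
Stage 2 ends at 7:48 PM + 55 min = 8:43 PM.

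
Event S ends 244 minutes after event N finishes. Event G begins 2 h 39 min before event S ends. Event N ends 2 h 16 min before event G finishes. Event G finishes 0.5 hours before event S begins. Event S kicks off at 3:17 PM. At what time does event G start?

1:56 PM

Event G ends at 3:17 PM − 30 min = 2:47 PM.
Event N ends at 2:47 PM − 136 min = 12:31 PM.
Event S ends at 12:31 PM + 244 min = 4:35 PM.
Event G starts at 4:35 PM − 159 min = 1:56 PM.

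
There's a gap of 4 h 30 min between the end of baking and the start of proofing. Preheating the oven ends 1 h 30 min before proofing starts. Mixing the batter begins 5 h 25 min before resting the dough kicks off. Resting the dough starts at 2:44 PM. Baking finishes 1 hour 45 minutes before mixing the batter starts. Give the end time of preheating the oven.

10:34 AM

Mixing the batter starts at 2:44 PM − 325 min = 9:19 AM.
Baking ends at 9:19 AM − 105 min = 7:34 AM.
Proofing starts at 7:34 AM + 270 min = 12:04 PM.
Preheating the oven ends at 12:04 PM − 90 min = 10:34 AM.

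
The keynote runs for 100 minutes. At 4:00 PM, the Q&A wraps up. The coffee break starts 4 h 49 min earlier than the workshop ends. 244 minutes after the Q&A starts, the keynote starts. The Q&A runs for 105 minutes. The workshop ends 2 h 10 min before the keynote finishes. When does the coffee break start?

1:00 PM

The Q&A starts at 4:00 PM − 105 min = 2:15 PM.
The keynote starts at 2:15 PM + 244 min = 6:19 PM.
The keynote ends at 6:19 PM + 100 min = 7:59 PM.
The workshop ends at 7:59 PM − 130 min = 5:49 PM.
The coffee break starts at 5:49 PM − 289 min = 1:00 PM.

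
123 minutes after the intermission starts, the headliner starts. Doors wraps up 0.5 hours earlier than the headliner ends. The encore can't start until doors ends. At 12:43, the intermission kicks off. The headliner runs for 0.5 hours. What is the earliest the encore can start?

14:46

The headliner starts at 12:43 + 123 min = 14:46.
The headliner ends at 14:46 + 30 min = 15:16.
Doors ends at 15:16 − 30 min = 14:46.
The encore is bounded by doors, so the earliest it can start is 14:46.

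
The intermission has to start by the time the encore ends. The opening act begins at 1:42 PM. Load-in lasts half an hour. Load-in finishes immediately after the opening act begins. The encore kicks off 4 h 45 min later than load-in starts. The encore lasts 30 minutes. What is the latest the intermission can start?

6:27 PM

Load-in ends at 1:42 PM.
Load-in starts at 1:42 PM − 30 min = 1:12 PM.
The encore starts at 1:12 PM + 285 min = 5:57 PM.
The encore ends at 5:57 PM + 30 min = 6:27 PM.
The intermission is bounded by the encore, so the latest it can start is 6:27 PM.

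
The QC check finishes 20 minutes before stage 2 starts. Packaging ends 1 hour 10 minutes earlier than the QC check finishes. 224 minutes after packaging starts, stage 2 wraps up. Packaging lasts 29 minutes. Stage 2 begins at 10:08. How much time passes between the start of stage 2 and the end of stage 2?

1 hour 45 minutes

The QC check ends at 10:08 − 20 min = 09:48.
Packaging ends at 09:48 − 70 min = 08:38.
Packaging starts at 08:38 − 29 min = 08:09.
Stage 2 ends at 08:09 + 224 min = 11:53.
From 10:08 to 11:53 is 1 hour 45 minutes.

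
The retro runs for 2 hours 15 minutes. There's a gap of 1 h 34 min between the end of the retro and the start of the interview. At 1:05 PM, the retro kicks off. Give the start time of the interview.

The retro ends at 1:05 PM + 135 min = 3:20 PM.
The interview starts at 3:20 PM + 94 min = 4:54 PM.

4:54 PM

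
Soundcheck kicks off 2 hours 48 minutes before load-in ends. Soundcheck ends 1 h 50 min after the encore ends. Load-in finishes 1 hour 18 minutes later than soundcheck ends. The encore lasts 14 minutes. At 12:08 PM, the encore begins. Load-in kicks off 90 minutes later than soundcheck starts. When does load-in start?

2:12 PM

The encore ends at 12:08 PM + 14 min = 12:22 PM.
Soundcheck ends at 12:22 PM + 110 min = 2:12 PM.
Load-in ends at 2:12 PM + 78 min = 3:30 PM.
Soundcheck starts at 3:30 PM − 168 min = 12:42 PM.
Load-in starts at 12:42 PM + 90 min = 2:12 PM.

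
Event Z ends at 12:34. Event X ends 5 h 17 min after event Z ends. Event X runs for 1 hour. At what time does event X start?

16:51

Event X ends at 12:34 + 317 min = 17:51.
Event X starts at 17:51 − 60 min = 16:51.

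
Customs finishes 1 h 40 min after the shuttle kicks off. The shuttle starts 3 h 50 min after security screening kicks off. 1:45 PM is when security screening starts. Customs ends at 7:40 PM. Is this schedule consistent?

No

The shuttle starts at 1:45 PM + 230 min = 5:35 PM.
Customs ends at 5:35 PM + 100 min = 7:15 PM.
But customs is also said to end at 7:40 PM — a 25-minute conflict.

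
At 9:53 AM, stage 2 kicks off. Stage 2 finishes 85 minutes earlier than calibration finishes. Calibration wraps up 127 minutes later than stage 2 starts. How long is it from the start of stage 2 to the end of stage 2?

42 minutes

Calibration ends at 9:53 AM + 127 min = 12:00 PM.
Stage 2 ends at 12:00 PM − 85 min = 10:35 AM.
From 9:53 AM to 10:35 AM is 42 minutes.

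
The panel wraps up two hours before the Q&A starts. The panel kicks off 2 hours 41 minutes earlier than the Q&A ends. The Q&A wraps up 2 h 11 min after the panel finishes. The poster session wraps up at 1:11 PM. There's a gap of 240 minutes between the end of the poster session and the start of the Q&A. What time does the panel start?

2:41 PM

The Q&A starts at 1:11 PM + 240 min = 5:11 PM.
The panel ends at 5:11 PM − 120 min = 3:11 PM.
The Q&A ends at 3:11 PM + 131 min = 5:22 PM.
The panel starts at 5:22 PM − 161 min = 2:41 PM.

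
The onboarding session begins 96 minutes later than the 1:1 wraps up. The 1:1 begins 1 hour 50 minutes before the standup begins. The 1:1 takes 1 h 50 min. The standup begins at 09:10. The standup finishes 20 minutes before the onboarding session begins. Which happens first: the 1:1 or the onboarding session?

The 1:1 starts at 09:10 − 110 min = 07:20.
The 1:1 ends at 07:20 + 110 min = 09:10.
The onboarding session starts at 09:10 + 96 min = 10:46.
The 1:1 starts at 07:20 and the onboarding session starts at 10:46, so the 1:1 is first.

the 1:1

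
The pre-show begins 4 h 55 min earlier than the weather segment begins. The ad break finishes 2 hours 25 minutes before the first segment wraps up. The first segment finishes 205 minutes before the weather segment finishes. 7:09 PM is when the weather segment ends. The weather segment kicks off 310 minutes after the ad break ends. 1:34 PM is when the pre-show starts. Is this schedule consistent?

Yes

The first segment ends at 7:09 PM − 205 min = 3:44 PM.
The ad break ends at 3:44 PM − 145 min = 1:19 PM.
The weather segment starts at 1:19 PM + 310 min = 6:29 PM.
The pre-show starts at 6:29 PM − 295 min = 1:34 PM.
That matches the stated 1:34 PM, so the schedule is consistent.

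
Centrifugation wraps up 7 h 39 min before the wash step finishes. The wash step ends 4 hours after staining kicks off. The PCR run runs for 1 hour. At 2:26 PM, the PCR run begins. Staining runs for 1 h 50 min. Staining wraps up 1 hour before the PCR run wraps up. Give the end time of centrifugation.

8:57 AM

The PCR run ends at 2:26 PM + 60 min = 3:26 PM.
Staining ends at 3:26 PM − 60 min = 2:26 PM.
Staining starts at 2:26 PM − 110 min = 12:36 PM.
The wash step ends at 12:36 PM + 240 min = 4:36 PM.
Centrifugation ends at 4:36 PM − 459 min = 8:57 AM.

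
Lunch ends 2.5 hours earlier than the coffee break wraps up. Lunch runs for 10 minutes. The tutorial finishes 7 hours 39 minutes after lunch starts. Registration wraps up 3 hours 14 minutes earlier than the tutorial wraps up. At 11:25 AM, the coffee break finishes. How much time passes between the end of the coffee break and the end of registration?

Lunch ends at 11:25 AM − 150 min = 8:55 AM.
Lunch starts at 8:55 AM − 10 min = 8:45 AM.
The tutorial ends at 8:45 AM + 459 min = 4:24 PM.
Registration ends at 4:24 PM − 194 min = 1:10 PM.
From 11:25 AM to 1:10 PM is 105 minutes.

105 minutes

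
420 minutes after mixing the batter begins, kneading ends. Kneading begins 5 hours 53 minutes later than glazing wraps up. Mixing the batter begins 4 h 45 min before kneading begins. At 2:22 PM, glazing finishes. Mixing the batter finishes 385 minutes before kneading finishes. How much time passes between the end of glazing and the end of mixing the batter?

103 minutes

Kneading starts at 2:22 PM + 353 min = 8:15 PM.
Mixing the batter starts at 8:15 PM − 285 min = 3:30 PM.
Kneading ends at 3:30 PM + 420 min = 10:30 PM.
Mixing the batter ends at 10:30 PM − 385 min = 4:05 PM.
From 2:22 PM to 4:05 PM is 103 minutes.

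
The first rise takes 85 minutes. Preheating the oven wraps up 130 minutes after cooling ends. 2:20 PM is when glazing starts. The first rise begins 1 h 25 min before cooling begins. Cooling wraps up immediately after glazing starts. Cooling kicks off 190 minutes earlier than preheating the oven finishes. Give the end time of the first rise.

1:20 PM

Cooling ends at 2:20 PM.
Preheating the oven ends at 2:20 PM + 130 min = 4:30 PM.
Cooling starts at 4:30 PM − 190 min = 1:20 PM.
The first rise starts at 1:20 PM − 85 min = 11:55 AM.
The first rise ends at 11:55 AM + 85 min = 1:20 PM.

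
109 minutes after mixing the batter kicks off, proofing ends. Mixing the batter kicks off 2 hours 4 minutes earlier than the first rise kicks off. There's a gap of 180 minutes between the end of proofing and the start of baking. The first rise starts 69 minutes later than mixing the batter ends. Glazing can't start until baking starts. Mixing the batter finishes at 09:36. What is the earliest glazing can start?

13:30

The first rise starts at 09:36 + 69 min = 10:45.
Mixing the batter starts at 10:45 − 124 min = 08:41.
Proofing ends at 08:41 + 109 min = 10:30.
Baking starts at 10:30 + 180 min = 13:30.
Glazing is bounded by baking, so the earliest it can start is 13:30.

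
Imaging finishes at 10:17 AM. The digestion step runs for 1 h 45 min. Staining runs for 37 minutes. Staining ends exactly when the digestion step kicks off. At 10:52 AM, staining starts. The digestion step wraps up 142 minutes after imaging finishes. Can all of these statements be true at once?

The digestion step ends at 10:17 AM + 142 min = 12:39 PM.
The digestion step starts at 12:39 PM − 105 min = 10:54 AM.
So staining ends at 10:54 AM.
Staining starts at 10:54 AM − 37 min = 10:17 AM.
But staining is also said to start at 10:52 AM — a 35-minute conflict.

No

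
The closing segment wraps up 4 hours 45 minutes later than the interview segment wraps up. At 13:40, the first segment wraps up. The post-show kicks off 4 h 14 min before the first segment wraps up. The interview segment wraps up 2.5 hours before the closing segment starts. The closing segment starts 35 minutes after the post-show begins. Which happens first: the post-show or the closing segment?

the post-show

The post-show starts at 13:40 − 254 min = 09:26.
The closing segment starts at 09:26 + 35 min = 10:01.
The post-show starts at 09:26 and the closing segment starts at 10:01, so the post-show is first.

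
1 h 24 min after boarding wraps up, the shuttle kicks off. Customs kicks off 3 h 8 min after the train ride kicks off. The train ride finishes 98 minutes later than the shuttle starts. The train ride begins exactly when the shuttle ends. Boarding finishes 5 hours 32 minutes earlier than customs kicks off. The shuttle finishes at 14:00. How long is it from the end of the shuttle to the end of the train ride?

The train ride starts at 14:00.
Customs starts at 14:00 + 188 min = 17:08.
Boarding ends at 17:08 − 332 min = 11:36.
The shuttle starts at 11:36 + 84 min = 13:00.
The train ride ends at 13:00 + 98 min = 14:38.
From 14:00 to 14:38 is 38 minutes.

38 minutes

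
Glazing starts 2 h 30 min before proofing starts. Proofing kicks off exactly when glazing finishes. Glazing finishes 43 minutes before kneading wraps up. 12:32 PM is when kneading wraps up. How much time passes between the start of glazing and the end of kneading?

Glazing ends at 12:32 PM − 43 min = 11:49 AM.
So proofing starts at 11:49 AM.
Glazing starts at 11:49 AM − 150 min = 9:19 AM.
From 9:19 AM to 12:32 PM is 3 h 13 min.

3 h 13 min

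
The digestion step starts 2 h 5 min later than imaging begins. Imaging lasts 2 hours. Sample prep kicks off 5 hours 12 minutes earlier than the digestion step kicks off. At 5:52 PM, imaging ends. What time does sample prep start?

Imaging starts at 5:52 PM − 120 min = 3:52 PM.
The digestion step starts at 3:52 PM + 125 min = 5:57 PM.
Sample prep starts at 5:57 PM − 312 min = 12:45 PM.

12:45 PM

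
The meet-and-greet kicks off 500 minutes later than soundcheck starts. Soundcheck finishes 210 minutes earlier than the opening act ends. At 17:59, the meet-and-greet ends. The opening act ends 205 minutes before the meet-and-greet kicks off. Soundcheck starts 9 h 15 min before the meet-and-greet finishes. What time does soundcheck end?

10:09

Soundcheck starts at 17:59 − 555 min = 08:44.
The meet-and-greet starts at 08:44 + 500 min = 17:04.
The opening act ends at 17:04 − 205 min = 13:39.
Soundcheck ends at 13:39 − 210 min = 10:09.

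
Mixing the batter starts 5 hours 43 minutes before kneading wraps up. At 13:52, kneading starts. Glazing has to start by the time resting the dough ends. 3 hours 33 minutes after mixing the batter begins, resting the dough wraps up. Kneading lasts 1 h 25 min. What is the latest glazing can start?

Kneading ends at 13:52 + 85 min = 15:17.
Mixing the batter starts at 15:17 − 343 min = 09:34.
Resting the dough ends at 09:34 + 213 min = 13:07.
Glazing is bounded by resting the dough, so the latest it can start is 13:07.

13:07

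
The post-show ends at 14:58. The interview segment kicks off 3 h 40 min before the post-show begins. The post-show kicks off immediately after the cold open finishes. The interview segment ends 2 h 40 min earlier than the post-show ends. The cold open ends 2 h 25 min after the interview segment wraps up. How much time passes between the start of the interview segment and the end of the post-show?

3 hours 55 minutes

The interview segment ends at 14:58 − 160 min = 12:18.
The cold open ends at 12:18 + 145 min = 14:43.
So the post-show starts at 14:43.
The interview segment starts at 14:43 − 220 min = 11:03.
From 11:03 to 14:58 is 3 hours 55 minutes.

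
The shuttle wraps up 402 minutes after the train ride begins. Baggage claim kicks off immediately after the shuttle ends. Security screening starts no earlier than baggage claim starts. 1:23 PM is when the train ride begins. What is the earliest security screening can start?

The shuttle ends at 1:23 PM + 402 min = 8:05 PM.
So baggage claim starts at 8:05 PM.
Security screening is bounded by baggage claim, so the earliest it can start is 8:05 PM.

8:05 PM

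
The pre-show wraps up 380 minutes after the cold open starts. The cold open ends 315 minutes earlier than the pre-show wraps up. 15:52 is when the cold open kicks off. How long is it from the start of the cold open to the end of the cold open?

1 h 5 min

The pre-show ends at 15:52 + 380 min = 22:12.
The cold open ends at 22:12 − 315 min = 16:57.
From 15:52 to 16:57 is 1 h 5 min.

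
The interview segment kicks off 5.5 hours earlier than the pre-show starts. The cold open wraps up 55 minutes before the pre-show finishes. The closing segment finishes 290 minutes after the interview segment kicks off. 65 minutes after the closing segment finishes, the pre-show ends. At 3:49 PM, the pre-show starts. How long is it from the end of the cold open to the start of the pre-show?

30 minutes

The interview segment starts at 3:49 PM − 330 min = 10:19 AM.
The closing segment ends at 10:19 AM + 290 min = 3:09 PM.
The pre-show ends at 3:09 PM + 65 min = 4:14 PM.
The cold open ends at 4:14 PM − 55 min = 3:19 PM.
From 3:19 PM to 3:49 PM is 30 minutes.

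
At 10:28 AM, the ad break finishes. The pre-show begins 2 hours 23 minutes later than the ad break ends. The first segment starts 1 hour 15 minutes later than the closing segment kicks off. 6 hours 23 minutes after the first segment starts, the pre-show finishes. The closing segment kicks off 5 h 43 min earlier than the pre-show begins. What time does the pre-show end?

The pre-show starts at 10:28 AM + 143 min = 12:51 PM.
The closing segment starts at 12:51 PM − 343 min = 7:08 AM.
The first segment starts at 7:08 AM + 75 min = 8:23 AM.
The pre-show ends at 8:23 AM + 383 min = 2:46 PM.

2:46 PM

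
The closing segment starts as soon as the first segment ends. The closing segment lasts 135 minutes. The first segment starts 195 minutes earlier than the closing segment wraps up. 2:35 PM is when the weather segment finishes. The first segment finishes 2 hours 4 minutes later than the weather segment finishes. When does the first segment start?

3:39 PM

The first segment ends at 2:35 PM + 124 min = 4:39 PM.
So the closing segment starts at 4:39 PM.
The closing segment ends at 4:39 PM + 135 min = 6:54 PM.
The first segment starts at 6:54 PM − 195 min = 3:39 PM.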